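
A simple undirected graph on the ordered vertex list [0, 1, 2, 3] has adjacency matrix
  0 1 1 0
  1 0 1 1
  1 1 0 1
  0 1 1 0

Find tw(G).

A width-2 tree decomposition is:
Bags: B1 = {1, 2, 3}  B2 = {0, 1, 2}
Tree: B1–B2
Every bag has size at most 3, so the width is 3 − 1 = 2 and tw(G) ≤ 2. Conversely, {0, 1, 2} is a clique of size 3, and the vertices of any clique must share a bag in every tree decomposition; so some bag has ≥ 3 vertices and tw(G) ≥ 2. The upper and lower bounds meet at 2, so that is the treewidth.

2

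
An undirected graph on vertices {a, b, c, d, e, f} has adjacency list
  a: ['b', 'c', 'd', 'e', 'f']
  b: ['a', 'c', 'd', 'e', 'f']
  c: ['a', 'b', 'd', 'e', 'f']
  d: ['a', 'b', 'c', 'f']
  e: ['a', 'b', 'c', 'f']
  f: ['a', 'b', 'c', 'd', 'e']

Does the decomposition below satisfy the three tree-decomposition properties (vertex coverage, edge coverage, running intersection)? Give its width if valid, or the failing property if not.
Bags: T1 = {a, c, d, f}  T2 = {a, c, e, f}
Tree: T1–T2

No — vertex b appears in no bag.

A tree decomposition must satisfy three properties: every vertex lies in some bag; for every edge, both endpoints lie together in some bag; and for every vertex, the bags containing it form a connected subtree. Here vertex b appears in no bag, so the decomposition is invalid.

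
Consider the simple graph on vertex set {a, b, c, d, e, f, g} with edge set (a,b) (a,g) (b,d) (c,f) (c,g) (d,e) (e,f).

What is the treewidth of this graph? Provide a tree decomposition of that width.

Each bag holds 3 vertices, so the decomposition has width 2, which upper-bounds the treewidth. The edges g–c–f–e–d–b–a–g form a cycle, so G is not a tree and its treewidth is at least 2. Combining the bounds, tw(G) = 2.

Treewidth 2.
One such decomposition:
Bags: B1 = {c, f, g}  B2 = {e, f, g}  B3 = {d, e, g}  B4 = {b, d, g}  B5 = {a, b, g}
Tree: B1–B2, B2–B3, B3–B4, B4–B5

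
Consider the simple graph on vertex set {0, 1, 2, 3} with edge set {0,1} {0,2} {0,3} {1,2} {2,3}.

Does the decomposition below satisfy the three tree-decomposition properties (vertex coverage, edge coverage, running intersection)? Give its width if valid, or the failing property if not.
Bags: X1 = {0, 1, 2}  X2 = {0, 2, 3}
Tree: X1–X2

Yes; width 2.

Checking the three conditions: (i) the bags cover all of {0, 1, 2, 3}; (ii) for each edge, some bag contains both endpoints; (iii) the bags containing any fixed vertex form a subtree. All hold, so the decomposition is valid with width 3 − 1 = 2.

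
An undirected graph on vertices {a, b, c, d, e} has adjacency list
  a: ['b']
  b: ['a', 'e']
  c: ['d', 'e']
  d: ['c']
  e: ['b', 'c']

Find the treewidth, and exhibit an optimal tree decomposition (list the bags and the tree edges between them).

The largest bag has 2 vertices, giving width 1; this decomposition certifies tw(G) ≤ 1. Any graph with an edge has treewidth ≥ 1, and G has the edge d–c. Therefore the treewidth is 1.

Treewidth 1.
One optimal decomposition is:
Bags: B1 = {c, d}  B2 = {c, e}  B3 = {b, e}  B4 = {a, b}
Tree: B1–B2, B2–B3, B3–B4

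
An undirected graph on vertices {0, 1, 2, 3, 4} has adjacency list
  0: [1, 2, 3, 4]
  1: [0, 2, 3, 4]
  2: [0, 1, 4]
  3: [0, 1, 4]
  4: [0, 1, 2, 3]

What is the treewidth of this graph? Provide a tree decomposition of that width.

Treewidth 3.
Bags: B1 = {0, 1, 2, 4}  B2 = {0, 1, 3, 4}
Tree: B1–B2

Each bag holds 4 vertices, so the decomposition has width 3, which upper-bounds the treewidth. For the lower bound, the 4 vertices {0, 1, 2, 4} are pairwise adjacent, and any tree decomposition puts a clique entirely inside one bag — forcing width ≥ 3. Hence tw(G) = 3 exactly.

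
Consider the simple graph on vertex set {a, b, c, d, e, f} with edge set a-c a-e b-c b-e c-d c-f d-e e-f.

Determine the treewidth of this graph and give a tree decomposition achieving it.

Treewidth 2.
Bags: B1 = {a, c, e}  B2 = {b, c, e}  B3 = {c, d, e}  B4 = {c, e, f}
Tree: B1–B2, B2–B3, B3–B4

Each bag holds 3 vertices, so the decomposition has width 2, which upper-bounds the treewidth. The edges c–a–e–b–c form a cycle, so G is not a tree and its treewidth is at least 2. Hence tw(G) = 2 exactly.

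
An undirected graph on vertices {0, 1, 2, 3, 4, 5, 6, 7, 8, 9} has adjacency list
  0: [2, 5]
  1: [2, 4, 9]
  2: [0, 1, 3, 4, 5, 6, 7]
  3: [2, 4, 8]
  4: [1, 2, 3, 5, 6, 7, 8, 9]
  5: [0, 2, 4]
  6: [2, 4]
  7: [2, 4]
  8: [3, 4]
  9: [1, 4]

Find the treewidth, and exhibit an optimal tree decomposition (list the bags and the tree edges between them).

Treewidth 2.
One such decomposition:
Bags: B1 = {1, 2, 4}  B2 = {2, 4, 6}  B3 = {2, 4, 5}  B4 = {2, 3, 4}  B5 = {0, 2, 5}  B6 = {3, 4, 8}  B7 = {2, 4, 7}  B8 = {1, 4, 9}
Tree: B1–B2, B1–B3, B2–B4, B3–B5, B4–B6, B2–B7, B1–B8

Each bag holds 3 vertices, so the decomposition has width 2, which upper-bounds the treewidth. For the lower bound, the 3 vertices {0, 2, 5} are pairwise adjacent, and any tree decomposition puts a clique entirely inside one bag — forcing width ≥ 2. Combining the bounds, tw(G) = 2.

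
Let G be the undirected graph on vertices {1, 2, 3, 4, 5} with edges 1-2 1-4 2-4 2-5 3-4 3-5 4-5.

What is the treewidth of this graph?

A width-2 tree decomposition is:
Bags: B1 = {1, 2, 4}  B2 = {2, 4, 5}  B3 = {3, 4, 5}
Tree: B1–B2, B2–B3
Every bag has size at most 3, so the width is 3 − 1 = 2 and tw(G) ≤ 2. Conversely, {1, 2, 4} is a clique of size 3, and the vertices of any clique must share a bag in every tree decomposition; so some bag has ≥ 3 vertices and tw(G) ≥ 2. Combining the bounds, tw(G) = 2.

2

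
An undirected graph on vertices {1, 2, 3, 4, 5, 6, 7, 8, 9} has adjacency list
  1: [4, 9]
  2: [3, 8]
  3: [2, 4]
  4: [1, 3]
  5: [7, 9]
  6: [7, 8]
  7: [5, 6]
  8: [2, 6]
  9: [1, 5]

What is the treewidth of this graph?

2

A width-2 tree decomposition is:
Bags: B1 = {1, 4, 9}  B2 = {4, 5, 9}  B3 = {4, 5, 7}  B4 = {4, 6, 7}  B5 = {4, 6, 8}  B6 = {2, 4, 8}  B7 = {2, 3, 4}
Tree: B1–B2, B2–B3, B3–B4, B4–B5, B5–B6, B6–B7
Every bag has size at most 3, so the width is 3 − 1 = 2 and tw(G) ≤ 2. The edges 4–1–9–5–7–6–8–2–3–4 form a cycle, so G is not a tree and its treewidth is at least 2. Therefore the treewidth is 2.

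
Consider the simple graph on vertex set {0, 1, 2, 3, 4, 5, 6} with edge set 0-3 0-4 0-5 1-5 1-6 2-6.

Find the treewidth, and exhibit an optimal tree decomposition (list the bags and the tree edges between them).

Treewidth 1.
One optimal decomposition is:
Bags: B1 = {1, 5}  B2 = {0, 5}  B3 = {1, 6}  B4 = {2, 6}  B5 = {0, 4}  B6 = {0, 3}
Tree: B1–B2, B1–B3, B3–B4, B2–B5, B5–B6

The largest bag has 2 vertices, giving width 1; this decomposition certifies tw(G) ≤ 1. Any graph with an edge has treewidth ≥ 1, and G has the edge 1–5. Combining the bounds, tw(G) = 1.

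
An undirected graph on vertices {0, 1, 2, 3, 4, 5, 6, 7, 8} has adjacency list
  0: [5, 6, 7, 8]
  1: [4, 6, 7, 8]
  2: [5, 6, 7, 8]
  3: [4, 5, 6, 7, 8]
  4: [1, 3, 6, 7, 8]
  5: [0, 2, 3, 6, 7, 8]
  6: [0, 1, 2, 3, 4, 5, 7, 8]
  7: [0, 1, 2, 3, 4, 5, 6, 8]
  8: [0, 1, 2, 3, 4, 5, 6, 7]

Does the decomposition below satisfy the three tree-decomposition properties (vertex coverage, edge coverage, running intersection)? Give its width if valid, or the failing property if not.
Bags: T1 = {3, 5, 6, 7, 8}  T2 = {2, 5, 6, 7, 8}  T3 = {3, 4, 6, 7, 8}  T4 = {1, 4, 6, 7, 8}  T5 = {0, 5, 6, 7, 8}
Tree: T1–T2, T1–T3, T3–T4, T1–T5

Every vertex of G appears in some bag (union = {0, 1, 2, 3, 4, 5, 6, 7, 8}); every edge is covered by a bag; and for each vertex v the set of bags containing v is connected in the bag tree. The decomposition is therefore valid. The largest bag has 5 vertices, so the width is 4.

Yes; width 4.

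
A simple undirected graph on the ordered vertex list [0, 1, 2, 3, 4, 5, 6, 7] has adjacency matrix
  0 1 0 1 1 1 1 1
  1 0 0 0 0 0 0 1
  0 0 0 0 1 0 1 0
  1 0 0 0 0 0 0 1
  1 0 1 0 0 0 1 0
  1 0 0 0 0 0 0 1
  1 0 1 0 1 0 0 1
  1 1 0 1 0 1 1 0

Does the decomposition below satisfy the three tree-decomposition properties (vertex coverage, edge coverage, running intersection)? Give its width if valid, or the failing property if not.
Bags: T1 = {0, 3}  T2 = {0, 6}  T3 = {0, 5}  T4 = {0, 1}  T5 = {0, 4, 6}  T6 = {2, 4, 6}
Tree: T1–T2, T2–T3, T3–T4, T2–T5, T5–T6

No — vertex 7 appears in no bag.

A tree decomposition must satisfy three properties: every vertex lies in some bag; for every edge, both endpoints lie together in some bag; and for every vertex, the bags containing it form a connected subtree. Here vertex 7 appears in no bag, so the decomposition is invalid.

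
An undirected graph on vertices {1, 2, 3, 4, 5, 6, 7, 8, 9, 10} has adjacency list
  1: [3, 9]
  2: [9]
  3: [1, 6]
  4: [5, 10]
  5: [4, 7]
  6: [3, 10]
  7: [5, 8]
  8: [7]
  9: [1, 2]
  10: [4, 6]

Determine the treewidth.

1

A width-1 tree decomposition is:
Bags: B1 = {7, 8}  B2 = {5, 7}  B3 = {4, 5}  B4 = {4, 10}  B5 = {6, 10}  B6 = {3, 6}  B7 = {1, 3}  B8 = {1, 9}  B9 = {2, 9}
Tree: B1–B2, B2–B3, B3–B4, B4–B5, B5–B6, B6–B7, B7–B8, B8–B9
Each bag holds 2 vertices, so the decomposition has width 1, which upper-bounds the treewidth. Any graph with an edge has treewidth ≥ 1, and G has the edge 8–7. Therefore the treewidth is 1.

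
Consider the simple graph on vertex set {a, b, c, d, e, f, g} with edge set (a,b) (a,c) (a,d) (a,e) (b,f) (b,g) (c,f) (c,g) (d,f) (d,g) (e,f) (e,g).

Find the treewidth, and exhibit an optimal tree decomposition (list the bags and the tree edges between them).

Treewidth 3.
Bags: B1 = {a, c, f, g}  B2 = {a, d, f, g}  B3 = {a, b, f, g}  B4 = {a, e, f, g}
Tree: B1–B2, B2–B3, B3–B4

Each bag holds 4 vertices, so the decomposition has width 3, which upper-bounds the treewidth. For the lower bound: the 4 vertex sets {a,c}, {d,f}, {g}, {b} are disjoint, each induces a connected subgraph, and every pair is joined by at least one edge of G. Contracting each set to a single vertex therefore yields K_{4} as a minor, and since treewidth is minor-monotone, tw(G) ≥ tw(K_{4}) = 3. The upper and lower bounds meet at 3, so that is the treewidth.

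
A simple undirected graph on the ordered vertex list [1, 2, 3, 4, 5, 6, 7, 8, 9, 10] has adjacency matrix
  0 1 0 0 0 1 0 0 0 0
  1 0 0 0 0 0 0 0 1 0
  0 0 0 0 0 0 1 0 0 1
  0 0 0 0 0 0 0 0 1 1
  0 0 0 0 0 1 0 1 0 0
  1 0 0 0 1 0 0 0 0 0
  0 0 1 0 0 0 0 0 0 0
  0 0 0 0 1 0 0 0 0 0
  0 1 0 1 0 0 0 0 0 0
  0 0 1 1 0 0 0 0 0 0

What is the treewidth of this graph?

1

A width-1 tree decomposition is:
Bags: B1 = {5, 8}  B2 = {5, 6}  B3 = {1, 6}  B4 = {1, 2}  B5 = {2, 9}  B6 = {4, 9}  B7 = {4, 10}  B8 = {3, 10}  B9 = {3, 7}
Tree: B1–B2, B2–B3, B3–B4, B4–B5, B5–B6, B6–B7, B7–B8, B8–B9
The largest bag has 2 vertices, giving width 1; this decomposition certifies tw(G) ≤ 1. Any graph with an edge has treewidth ≥ 1, and G has the edge 8–5. Combining the bounds, tw(G) = 1.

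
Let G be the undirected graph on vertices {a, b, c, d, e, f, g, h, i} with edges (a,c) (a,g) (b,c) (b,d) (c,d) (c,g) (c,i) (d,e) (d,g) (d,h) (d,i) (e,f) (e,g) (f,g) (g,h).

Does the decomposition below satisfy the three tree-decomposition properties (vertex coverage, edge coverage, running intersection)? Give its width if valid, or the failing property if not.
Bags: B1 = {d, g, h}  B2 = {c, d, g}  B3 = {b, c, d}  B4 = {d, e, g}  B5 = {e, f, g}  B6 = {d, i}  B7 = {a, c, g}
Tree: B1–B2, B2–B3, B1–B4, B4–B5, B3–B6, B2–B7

A tree decomposition must satisfy three properties: every vertex lies in some bag; for every edge, both endpoints lie together in some bag; and for every vertex, the bags containing it form a connected subtree. Here edge (c,i) lies in no bag, so the decomposition is invalid.

No — edge (c,i) lies in no bag.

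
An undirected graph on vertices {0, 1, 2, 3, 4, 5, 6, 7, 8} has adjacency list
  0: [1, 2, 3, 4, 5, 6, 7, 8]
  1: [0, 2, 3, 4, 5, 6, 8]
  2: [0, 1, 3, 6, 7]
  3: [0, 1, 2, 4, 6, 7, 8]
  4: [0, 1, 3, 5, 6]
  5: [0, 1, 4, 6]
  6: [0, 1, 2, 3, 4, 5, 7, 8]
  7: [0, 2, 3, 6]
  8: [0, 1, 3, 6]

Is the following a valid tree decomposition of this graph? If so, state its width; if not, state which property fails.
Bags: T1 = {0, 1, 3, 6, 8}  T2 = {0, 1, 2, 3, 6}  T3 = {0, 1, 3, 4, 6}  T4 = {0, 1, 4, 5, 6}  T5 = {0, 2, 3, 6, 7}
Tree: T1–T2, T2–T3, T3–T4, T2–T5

Checking the three conditions: (i) the bags cover all of {0, 1, 2, 3, 4, 5, 6, 7, 8}; (ii) for each edge, some bag contains both endpoints; (iii) the bags containing any fixed vertex form a subtree. All hold, so the decomposition is valid with width 5 − 1 = 4.

Yes; width 4.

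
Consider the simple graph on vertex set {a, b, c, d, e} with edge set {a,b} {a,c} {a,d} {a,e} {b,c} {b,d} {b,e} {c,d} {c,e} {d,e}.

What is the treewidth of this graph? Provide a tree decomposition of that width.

With just one bag of size 5, the width is 5 − 1 = 4, so tw(G) ≤ 4. On the other hand G contains the 5-clique {a, b, c, d, e}. A clique must lie in a single bag of any decomposition, so no decomposition can have width below 4. Combining the bounds, tw(G) = 4.

Treewidth 4.
Bags: B1 = {a, b, c, d, e}
Tree: (single bag)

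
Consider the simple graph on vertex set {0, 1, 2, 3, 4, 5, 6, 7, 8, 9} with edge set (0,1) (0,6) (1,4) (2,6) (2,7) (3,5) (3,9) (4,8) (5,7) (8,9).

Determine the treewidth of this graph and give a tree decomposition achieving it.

The largest bag has 3 vertices, giving width 2; this decomposition certifies tw(G) ≤ 2. Since 9–8–4–1–0–6–2–7–5–3–9 is a cycle in G, G is not acyclic. Forests are exactly the graphs of treewidth ≤ 1, so tw(G) ≥ 2. Therefore the treewidth is 2.

Treewidth 2.
One such decomposition:
Bags: B1 = {4, 8, 9}  B2 = {1, 4, 9}  B3 = {0, 1, 9}  B4 = {0, 6, 9}  B5 = {2, 6, 9}  B6 = {2, 7, 9}  B7 = {5, 7, 9}  B8 = {3, 5, 9}
Tree: B1–B2, B2–B3, B3–B4, B4–B5, B5–B6, B6–B7, B7–B8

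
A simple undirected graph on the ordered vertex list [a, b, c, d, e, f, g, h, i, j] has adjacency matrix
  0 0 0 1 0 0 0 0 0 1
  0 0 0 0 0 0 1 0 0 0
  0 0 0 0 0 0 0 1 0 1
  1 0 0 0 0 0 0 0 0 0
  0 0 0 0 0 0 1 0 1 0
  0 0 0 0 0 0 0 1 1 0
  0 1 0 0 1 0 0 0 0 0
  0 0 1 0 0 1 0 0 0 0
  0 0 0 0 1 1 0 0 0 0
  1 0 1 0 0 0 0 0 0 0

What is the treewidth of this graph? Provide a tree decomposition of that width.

Treewidth 1.
Bags: B1 = {a, d}  B2 = {a, j}  B3 = {c, j}  B4 = {c, h}  B5 = {f, h}  B6 = {f, i}  B7 = {e, i}  B8 = {e, g}  B9 = {b, g}
Tree: B1–B2, B2–B3, B3–B4, B4–B5, B5–B6, B6–B7, B7–B8, B8–B9

The largest bag has 2 vertices, giving width 1; this decomposition certifies tw(G) ≤ 1. G has an edge, so its treewidth is at least 1. The upper and lower bounds meet at 1, so that is the treewidth.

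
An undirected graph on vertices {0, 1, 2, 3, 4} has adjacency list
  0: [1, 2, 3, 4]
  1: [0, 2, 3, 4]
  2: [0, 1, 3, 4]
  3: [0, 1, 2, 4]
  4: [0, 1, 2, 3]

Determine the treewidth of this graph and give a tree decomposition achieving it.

With just one bag of size 5, the width is 5 − 1 = 4, so tw(G) ≤ 4. For the lower bound, the 5 vertices {0, 1, 2, 3, 4} are pairwise adjacent, and any tree decomposition puts a clique entirely inside one bag — forcing width ≥ 4. Hence tw(G) = 4 exactly.

Treewidth 4.
One such decomposition:
Bags: B1 = {0, 1, 2, 3, 4}
Tree: (single bag)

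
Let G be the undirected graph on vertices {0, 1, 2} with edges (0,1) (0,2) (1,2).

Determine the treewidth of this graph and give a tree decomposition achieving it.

With just one bag of size 3, the width is 3 − 1 = 2, so tw(G) ≤ 2. On the other hand G contains the 3-clique {0, 1, 2}. A clique must lie in a single bag of any decomposition, so no decomposition can have width below 2. Combining the bounds, tw(G) = 2.

Treewidth 2.
One optimal decomposition is:
Bags: B1 = {0, 1, 2}
Tree: (single bag)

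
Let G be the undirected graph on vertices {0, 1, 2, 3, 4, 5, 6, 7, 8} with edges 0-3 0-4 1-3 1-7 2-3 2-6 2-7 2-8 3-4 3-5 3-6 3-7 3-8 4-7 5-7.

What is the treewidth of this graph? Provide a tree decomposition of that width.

Every bag has size at most 3, so the width is 3 − 1 = 2 and tw(G) ≤ 2. On the other hand G contains the 3-clique {0, 3, 4}. A clique must lie in a single bag of any decomposition, so no decomposition can have width below 2. Hence tw(G) = 2 exactly.

Treewidth 2.
One optimal decomposition is:
Bags: B1 = {2, 3, 7}  B2 = {3, 4, 7}  B3 = {1, 3, 7}  B4 = {2, 3, 6}  B5 = {0, 3, 4}  B6 = {3, 5, 7}  B7 = {2, 3, 8}
Tree: B1–B2, B2–B3, B1–B4, B2–B5, B2–B6, B4–B7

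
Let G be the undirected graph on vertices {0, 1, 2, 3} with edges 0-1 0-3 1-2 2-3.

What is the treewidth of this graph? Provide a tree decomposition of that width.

Every bag has size at most 3, so the width is 3 − 1 = 2 and tw(G) ≤ 2. Since 3–0–1–2–3 is a cycle in G, G is not acyclic. Forests are exactly the graphs of treewidth ≤ 1, so tw(G) ≥ 2. Therefore the treewidth is 2.

Treewidth 2.
One optimal decomposition is:
Bags: B1 = {0, 1, 3}  B2 = {1, 2, 3}
Tree: B1–B2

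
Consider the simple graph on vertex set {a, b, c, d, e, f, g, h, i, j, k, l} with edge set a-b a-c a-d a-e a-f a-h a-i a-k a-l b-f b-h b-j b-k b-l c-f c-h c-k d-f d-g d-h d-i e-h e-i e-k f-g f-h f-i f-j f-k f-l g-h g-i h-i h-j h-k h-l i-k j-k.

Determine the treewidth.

4

A width-4 tree decomposition is:
Bags: B1 = {a, b, f, h, k}  B2 = {b, f, h, j, k}  B3 = {a, b, f, h, l}  B4 = {a, f, h, i, k}  B5 = {a, c, f, h, k}  B6 = {a, d, f, h, i}  B7 = {d, f, g, h, i}  B8 = {a, e, h, i, k}
Tree: B1–B2, B1–B3, B1–B4, B1–B5, B4–B6, B6–B7, B4–B8
Each bag holds 5 vertices, so the decomposition has width 4, which upper-bounds the treewidth. Conversely, {a, e, h, i, k} is a clique of size 5, and the vertices of any clique must share a bag in every tree decomposition; so some bag has ≥ 5 vertices and tw(G) ≥ 4. Combining the bounds, tw(G) = 4.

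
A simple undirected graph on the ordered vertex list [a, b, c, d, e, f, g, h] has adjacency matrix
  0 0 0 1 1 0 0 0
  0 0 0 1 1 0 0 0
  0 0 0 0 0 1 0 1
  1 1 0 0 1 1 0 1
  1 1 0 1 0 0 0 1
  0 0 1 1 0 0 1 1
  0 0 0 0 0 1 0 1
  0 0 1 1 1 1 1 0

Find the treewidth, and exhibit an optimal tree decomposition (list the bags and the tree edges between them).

Treewidth 2.
One optimal decomposition is:
Bags: B1 = {d, e, h}  B2 = {d, f, h}  B3 = {f, g, h}  B4 = {a, d, e}  B5 = {c, f, h}  B6 = {b, d, e}
Tree: B1–B2, B2–B3, B1–B4, B3–B5, B4–B6

Every bag has size at most 3, so the width is 3 − 1 = 2 and tw(G) ≤ 2. For the lower bound, the 3 vertices {d, e, h} are pairwise adjacent, and any tree decomposition puts a clique entirely inside one bag — forcing width ≥ 2. The upper and lower bounds meet at 2, so that is the treewidth.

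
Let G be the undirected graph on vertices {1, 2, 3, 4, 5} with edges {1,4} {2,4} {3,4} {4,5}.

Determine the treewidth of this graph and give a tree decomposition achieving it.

Treewidth 1.
One such decomposition:
Bags: B1 = {2, 4}  B2 = {4, 5}  B3 = {3, 4}  B4 = {1, 4}
Tree: B1–B2, B2–B3, B2–B4

The largest bag has 2 vertices, giving width 1; this decomposition certifies tw(G) ≤ 1. Since G has at least one edge (e.g. 4–2), it is not an edgeless graph, so tw(G) ≥ 1. Combining the bounds, tw(G) = 1.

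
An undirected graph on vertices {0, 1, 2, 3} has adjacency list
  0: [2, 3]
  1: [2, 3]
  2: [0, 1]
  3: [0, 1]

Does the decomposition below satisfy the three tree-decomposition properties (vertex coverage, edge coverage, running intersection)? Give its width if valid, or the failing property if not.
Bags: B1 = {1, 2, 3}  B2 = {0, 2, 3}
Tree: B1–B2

Yes; width 2.

Vertex coverage: the bags together contain {0, 1, 2, 3}, the full vertex set. Edge coverage: each edge of G has both endpoints in at least one bag. Running intersection: for every vertex, the bags containing it form a connected subtree. All three properties hold, so this is a valid tree decomposition of width max|bag| − 1 = 2, and hence tw(G) ≤ 2.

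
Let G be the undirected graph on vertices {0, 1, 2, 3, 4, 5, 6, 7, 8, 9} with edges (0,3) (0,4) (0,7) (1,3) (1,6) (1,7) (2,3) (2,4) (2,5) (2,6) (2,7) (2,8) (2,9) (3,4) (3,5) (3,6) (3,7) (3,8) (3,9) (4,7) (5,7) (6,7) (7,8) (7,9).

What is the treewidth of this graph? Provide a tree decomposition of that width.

Treewidth 3.
Bags: B1 = {2, 3, 5, 7}  B2 = {2, 3, 6, 7}  B3 = {2, 3, 4, 7}  B4 = {0, 3, 4, 7}  B5 = {2, 3, 7, 9}  B6 = {2, 3, 7, 8}  B7 = {1, 3, 6, 7}
Tree: B1–B2, B1–B3, B3–B4, B2–B5, B1–B6, B2–B7

The largest bag has 4 vertices, giving width 3; this decomposition certifies tw(G) ≤ 3. On the other hand G contains the 4-clique {0, 3, 4, 7}. A clique must lie in a single bag of any decomposition, so no decomposition can have width below 3. Combining the bounds, tw(G) = 3.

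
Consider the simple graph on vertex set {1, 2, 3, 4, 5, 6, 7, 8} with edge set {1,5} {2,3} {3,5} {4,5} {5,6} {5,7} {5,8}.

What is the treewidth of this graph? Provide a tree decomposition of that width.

Treewidth 1.
Bags: B1 = {3, 5}  B2 = {5, 7}  B3 = {5, 6}  B4 = {5, 8}  B5 = {1, 5}  B6 = {4, 5}  B7 = {2, 3}
Tree: B1–B2, B2–B3, B3–B4, B4–B5, B5–B6, B1–B7

The largest bag has 2 vertices, giving width 1; this decomposition certifies tw(G) ≤ 1. Any graph with an edge has treewidth ≥ 1, and G has the edge 5–3. Combining the bounds, tw(G) = 1.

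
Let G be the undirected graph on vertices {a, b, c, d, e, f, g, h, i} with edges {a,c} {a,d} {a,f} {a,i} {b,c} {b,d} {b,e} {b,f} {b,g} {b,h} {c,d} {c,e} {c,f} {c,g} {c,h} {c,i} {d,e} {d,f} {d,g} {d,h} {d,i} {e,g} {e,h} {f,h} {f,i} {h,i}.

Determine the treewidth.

A width-4 tree decomposition is:
Bags: B1 = {b, c, d, f, h}  B2 = {c, d, f, h, i}  B3 = {a, c, d, f, i}  B4 = {b, c, d, e, h}  B5 = {b, c, d, e, g}
Tree: B1–B2, B2–B3, B1–B4, B4–B5
Every bag has size at most 5, so the width is 5 − 1 = 4 and tw(G) ≤ 4. Conversely, {b, c, d, e, g} is a clique of size 5, and the vertices of any clique must share a bag in every tree decomposition; so some bag has ≥ 5 vertices and tw(G) ≥ 4. Hence tw(G) = 4 exactly.

4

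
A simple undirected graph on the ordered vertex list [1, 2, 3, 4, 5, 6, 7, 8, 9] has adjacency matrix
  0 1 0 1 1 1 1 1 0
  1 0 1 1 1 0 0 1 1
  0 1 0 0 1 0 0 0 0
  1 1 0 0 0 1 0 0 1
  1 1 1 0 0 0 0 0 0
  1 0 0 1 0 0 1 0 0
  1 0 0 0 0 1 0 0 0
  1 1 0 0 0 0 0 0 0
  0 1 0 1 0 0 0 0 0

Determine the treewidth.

2

A width-2 tree decomposition is:
Bags: B1 = {1, 2, 4}  B2 = {1, 2, 5}  B3 = {2, 4, 9}  B4 = {1, 2, 8}  B5 = {1, 4, 6}  B6 = {1, 6, 7}  B7 = {2, 3, 5}
Tree: B1–B2, B1–B3, B2–B4, B1–B5, B5–B6, B2–B7
Each bag holds 3 vertices, so the decomposition has width 2, which upper-bounds the treewidth. On the other hand G contains the 3-clique {1, 2, 8}. A clique must lie in a single bag of any decomposition, so no decomposition can have width below 2. The upper and lower bounds meet at 2, so that is the treewidth.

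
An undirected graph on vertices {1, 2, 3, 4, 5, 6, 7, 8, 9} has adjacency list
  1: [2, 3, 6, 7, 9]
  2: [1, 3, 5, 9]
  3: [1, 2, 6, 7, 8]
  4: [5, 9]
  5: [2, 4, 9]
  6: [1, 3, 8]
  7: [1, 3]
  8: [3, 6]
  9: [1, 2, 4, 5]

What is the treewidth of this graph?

A width-2 tree decomposition is:
Bags: B1 = {1, 2, 3}  B2 = {1, 3, 6}  B3 = {1, 2, 9}  B4 = {1, 3, 7}  B5 = {2, 5, 9}  B6 = {3, 6, 8}  B7 = {4, 5, 9}
Tree: B1–B2, B1–B3, B2–B4, B3–B5, B2–B6, B5–B7
Each bag holds 3 vertices, so the decomposition has width 2, which upper-bounds the treewidth. On the other hand G contains the 3-clique {3, 6, 8}. A clique must lie in a single bag of any decomposition, so no decomposition can have width below 2. Hence tw(G) = 2 exactly.

2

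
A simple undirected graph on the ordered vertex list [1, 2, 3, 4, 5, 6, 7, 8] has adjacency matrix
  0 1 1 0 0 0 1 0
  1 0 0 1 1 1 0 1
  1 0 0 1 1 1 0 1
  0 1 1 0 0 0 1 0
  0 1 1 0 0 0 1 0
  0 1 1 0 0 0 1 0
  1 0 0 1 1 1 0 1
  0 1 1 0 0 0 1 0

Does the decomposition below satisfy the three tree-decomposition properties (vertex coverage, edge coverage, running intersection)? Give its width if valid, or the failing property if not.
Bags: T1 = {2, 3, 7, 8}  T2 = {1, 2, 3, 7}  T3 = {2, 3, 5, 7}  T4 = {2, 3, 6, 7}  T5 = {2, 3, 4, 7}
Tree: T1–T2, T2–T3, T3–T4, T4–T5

Yes; width 3.

Every vertex of G appears in some bag (union = {1, 2, 3, 4, 5, 6, 7, 8}); every edge is covered by a bag; and for each vertex v the set of bags containing v is connected in the bag tree. The decomposition is therefore valid. The largest bag has 4 vertices, so the width is 3.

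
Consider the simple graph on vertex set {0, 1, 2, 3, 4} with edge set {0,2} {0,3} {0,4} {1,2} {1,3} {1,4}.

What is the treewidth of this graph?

A width-2 tree decomposition is:
Bags: B1 = {0, 1, 4}  B2 = {0, 1, 2}  B3 = {0, 1, 3}
Tree: B1–B2, B2–B3
Every bag has size at most 3, so the width is 3 − 1 = 2 and tw(G) ≤ 2. The edges 1–4–0–2–1 form a cycle, so G is not a tree and its treewidth is at least 2. Hence tw(G) = 2 exactly.

2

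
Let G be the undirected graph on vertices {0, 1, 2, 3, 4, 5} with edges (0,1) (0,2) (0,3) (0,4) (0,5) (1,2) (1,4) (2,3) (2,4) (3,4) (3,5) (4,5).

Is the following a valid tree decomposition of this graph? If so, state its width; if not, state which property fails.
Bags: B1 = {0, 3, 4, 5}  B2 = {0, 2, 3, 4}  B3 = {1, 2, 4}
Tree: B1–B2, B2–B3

A tree decomposition must satisfy three properties: every vertex lies in some bag; for every edge, both endpoints lie together in some bag; and for every vertex, the bags containing it form a connected subtree. Here edge (0,1) lies in no bag, so the decomposition is invalid.

No — edge (0,1) lies in no bag.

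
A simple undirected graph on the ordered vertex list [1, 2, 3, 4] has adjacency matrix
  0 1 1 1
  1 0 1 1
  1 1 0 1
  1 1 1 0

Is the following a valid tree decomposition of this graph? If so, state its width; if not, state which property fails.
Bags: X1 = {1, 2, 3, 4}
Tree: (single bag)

Checking the three conditions: (i) the bags cover all of {1, 2, 3, 4}; (ii) for each edge, some bag contains both endpoints; (iii) the bags containing any fixed vertex form a subtree. All hold, so the decomposition is valid with width 4 − 1 = 3.

Yes; width 3.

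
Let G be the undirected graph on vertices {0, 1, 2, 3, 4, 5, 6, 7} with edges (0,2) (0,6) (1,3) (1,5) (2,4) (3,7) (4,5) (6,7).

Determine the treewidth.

A width-2 tree decomposition is:
Bags: B1 = {2, 4, 5}  B2 = {0, 2, 5}  B3 = {0, 5, 6}  B4 = {5, 6, 7}  B5 = {3, 5, 7}  B6 = {1, 3, 5}
Tree: B1–B2, B2–B3, B3–B4, B4–B5, B5–B6
Every bag has size at most 3, so the width is 3 − 1 = 2 and tw(G) ≤ 2. The edges 5–4–2–0–6–7–3–1–5 form a cycle, so G is not a tree and its treewidth is at least 2. Combining the bounds, tw(G) = 2.

2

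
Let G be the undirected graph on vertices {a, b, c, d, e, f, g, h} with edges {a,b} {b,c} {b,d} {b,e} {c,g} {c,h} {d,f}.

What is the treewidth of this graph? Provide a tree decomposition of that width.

Treewidth 1.
Bags: B1 = {b, c}  B2 = {b, d}  B3 = {c, g}  B4 = {c, h}  B5 = {b, e}  B6 = {a, b}  B7 = {d, f}
Tree: B1–B2, B1–B3, B3–B4, B2–B5, B2–B6, B2–B7

Each bag holds 2 vertices, so the decomposition has width 1, which upper-bounds the treewidth. Any graph with an edge has treewidth ≥ 1, and G has the edge b–c. Hence tw(G) = 1 exactly.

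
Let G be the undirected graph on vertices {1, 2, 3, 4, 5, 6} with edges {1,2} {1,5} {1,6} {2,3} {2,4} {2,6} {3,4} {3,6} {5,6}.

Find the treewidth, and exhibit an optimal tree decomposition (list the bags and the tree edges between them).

The largest bag has 3 vertices, giving width 2; this decomposition certifies tw(G) ≤ 2. On the other hand G contains the 3-clique {1, 2, 6}. A clique must lie in a single bag of any decomposition, so no decomposition can have width below 2. Combining the bounds, tw(G) = 2.

Treewidth 2.
One such decomposition:
Bags: B1 = {1, 2, 6}  B2 = {1, 5, 6}  B3 = {2, 3, 6}  B4 = {2, 3, 4}
Tree: B1–B2, B1–B3, B3–B4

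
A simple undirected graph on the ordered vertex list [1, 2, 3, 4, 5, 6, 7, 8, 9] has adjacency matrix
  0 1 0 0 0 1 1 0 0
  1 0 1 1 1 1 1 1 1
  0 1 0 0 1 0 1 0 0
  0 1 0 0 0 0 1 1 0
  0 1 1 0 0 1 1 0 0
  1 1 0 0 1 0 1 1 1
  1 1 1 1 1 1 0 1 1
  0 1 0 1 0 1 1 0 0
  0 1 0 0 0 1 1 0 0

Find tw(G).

3

A width-3 tree decomposition is:
Bags: B1 = {2, 5, 6, 7}  B2 = {2, 6, 7, 8}  B3 = {2, 6, 7, 9}  B4 = {2, 3, 5, 7}  B5 = {1, 2, 6, 7}  B6 = {2, 4, 7, 8}
Tree: B1–B2, B1–B3, B1–B4, B2–B5, B2–B6
The largest bag has 4 vertices, giving width 3; this decomposition certifies tw(G) ≤ 3. On the other hand G contains the 4-clique {2, 3, 5, 7}. A clique must lie in a single bag of any decomposition, so no decomposition can have width below 3. Combining the bounds, tw(G) = 3.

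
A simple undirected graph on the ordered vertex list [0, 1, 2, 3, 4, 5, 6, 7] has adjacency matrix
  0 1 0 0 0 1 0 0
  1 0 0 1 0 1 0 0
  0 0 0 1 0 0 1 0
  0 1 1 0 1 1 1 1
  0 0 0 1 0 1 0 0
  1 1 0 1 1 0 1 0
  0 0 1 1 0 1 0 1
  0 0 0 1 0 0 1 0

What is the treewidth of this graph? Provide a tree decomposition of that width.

Treewidth 2.
One such decomposition:
Bags: B1 = {1, 3, 5}  B2 = {0, 1, 5}  B3 = {3, 5, 6}  B4 = {3, 4, 5}  B5 = {3, 6, 7}  B6 = {2, 3, 6}
Tree: B1–B2, B1–B3, B1–B4, B3–B5, B3–B6

Every bag has size at most 3, so the width is 3 − 1 = 2 and tw(G) ≤ 2. On the other hand G contains the 3-clique {0, 1, 5}. A clique must lie in a single bag of any decomposition, so no decomposition can have width below 2. Combining the bounds, tw(G) = 2.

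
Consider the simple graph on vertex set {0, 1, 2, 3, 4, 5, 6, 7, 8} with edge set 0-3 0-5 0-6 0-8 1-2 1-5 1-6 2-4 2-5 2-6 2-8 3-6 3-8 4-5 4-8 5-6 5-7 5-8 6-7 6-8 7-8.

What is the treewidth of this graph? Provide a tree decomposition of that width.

The largest bag has 4 vertices, giving width 3; this decomposition certifies tw(G) ≤ 3. For the lower bound, the 4 vertices {0, 3, 6, 8} are pairwise adjacent, and any tree decomposition puts a clique entirely inside one bag — forcing width ≥ 3. Therefore the treewidth is 3.

Treewidth 3.
One such decomposition:
Bags: B1 = {0, 5, 6, 8}  B2 = {0, 3, 6, 8}  B3 = {2, 5, 6, 8}  B4 = {5, 6, 7, 8}  B5 = {1, 2, 5, 6}  B6 = {2, 4, 5, 8}
Tree: B1–B2, B1–B3, B1–B4, B3–B5, B3–B6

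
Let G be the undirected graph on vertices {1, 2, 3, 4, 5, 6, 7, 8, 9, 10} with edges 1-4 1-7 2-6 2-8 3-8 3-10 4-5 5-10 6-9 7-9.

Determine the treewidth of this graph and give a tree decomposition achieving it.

The largest bag has 3 vertices, giving width 2; this decomposition certifies tw(G) ≤ 2. For the lower bound, G contains the cycle 4–5–10–3–8–2–6–9–7–1–4, so G is not a forest; only forests have treewidth ≤ 1, hence tw(G) ≥ 2. The upper and lower bounds meet at 2, so that is the treewidth.

Treewidth 2.
One optimal decomposition is:
Bags: B1 = {4, 5, 10}  B2 = {3, 4, 10}  B3 = {3, 4, 8}  B4 = {2, 4, 8}  B5 = {2, 4, 6}  B6 = {4, 6, 9}  B7 = {4, 7, 9}  B8 = {1, 4, 7}
Tree: B1–B2, B2–B3, B3–B4, B4–B5, B5–B6, B6–B7, B7–B8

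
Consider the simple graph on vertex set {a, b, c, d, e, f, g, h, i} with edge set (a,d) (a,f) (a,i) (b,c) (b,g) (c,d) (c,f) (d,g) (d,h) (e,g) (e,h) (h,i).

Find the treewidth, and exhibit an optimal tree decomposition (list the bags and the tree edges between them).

Every bag has size at most 4, so the width is 4 − 1 = 3 and tw(G) ≤ 3. For the lower bound: the 4 vertex sets {a,f,i}, {c}, {d}, {b,e,g,h} are disjoint, each induces a connected subgraph, and every pair is joined by at least one edge of G. Contracting each set to a single vertex therefore yields K_{4} as a minor, and since treewidth is minor-monotone, tw(G) ≥ tw(K_{4}) = 3. Hence tw(G) = 3 exactly.

Treewidth 3.
One optimal decomposition is:
Bags: B1 = {a, c, f, i}  B2 = {a, c, d, i}  B3 = {c, d, h, i}  B4 = {b, c, d, h}  B5 = {b, d, g, h}  B6 = {b, e, g, h}
Tree: B1–B2, B2–B3, B3–B4, B4–B5, B5–B6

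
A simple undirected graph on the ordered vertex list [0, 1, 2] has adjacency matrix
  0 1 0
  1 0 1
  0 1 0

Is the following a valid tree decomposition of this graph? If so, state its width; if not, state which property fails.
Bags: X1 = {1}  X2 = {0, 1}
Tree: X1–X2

A tree decomposition must satisfy three properties: every vertex lies in some bag; for every edge, both endpoints lie together in some bag; and for every vertex, the bags containing it form a connected subtree. Here vertex 2 appears in no bag, so the decomposition is invalid.

No — vertex 2 appears in no bag.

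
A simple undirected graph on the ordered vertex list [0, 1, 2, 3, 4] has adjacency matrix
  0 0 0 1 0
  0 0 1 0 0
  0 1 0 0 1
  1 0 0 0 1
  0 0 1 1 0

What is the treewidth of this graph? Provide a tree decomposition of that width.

The largest bag has 2 vertices, giving width 1; this decomposition certifies tw(G) ≤ 1. G has an edge, so its treewidth is at least 1. Hence tw(G) = 1 exactly.

Treewidth 1.
One optimal decomposition is:
Bags: B1 = {1, 2}  B2 = {2, 4}  B3 = {3, 4}  B4 = {0, 3}
Tree: B1–B2, B2–B3, B3–B4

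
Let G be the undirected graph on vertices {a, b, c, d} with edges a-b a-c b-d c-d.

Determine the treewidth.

A width-2 tree decomposition is:
Bags: B1 = {a, b, c}  B2 = {b, c, d}
Tree: B1–B2
The largest bag has 3 vertices, giving width 2; this decomposition certifies tw(G) ≤ 2. For the lower bound, G contains the cycle c–a–b–d–c, so G is not a forest; only forests have treewidth ≤ 1, hence tw(G) ≥ 2. Hence tw(G) = 2 exactly.

2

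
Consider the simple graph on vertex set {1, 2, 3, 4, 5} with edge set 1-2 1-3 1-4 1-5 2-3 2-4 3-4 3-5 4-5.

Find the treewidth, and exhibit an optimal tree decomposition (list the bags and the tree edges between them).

Treewidth 3.
One optimal decomposition is:
Bags: B1 = {1, 3, 4, 5}  B2 = {1, 2, 3, 4}
Tree: B1–B2

Every bag has size at most 4, so the width is 4 − 1 = 3 and tw(G) ≤ 3. On the other hand G contains the 4-clique {1, 2, 3, 4}. A clique must lie in a single bag of any decomposition, so no decomposition can have width below 3. Therefore the treewidth is 3.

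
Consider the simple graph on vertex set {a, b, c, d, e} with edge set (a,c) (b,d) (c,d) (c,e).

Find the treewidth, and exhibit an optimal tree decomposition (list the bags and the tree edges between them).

Treewidth 1.
Bags: B1 = {c, d}  B2 = {c, e}  B3 = {b, d}  B4 = {a, c}
Tree: B1–B2, B1–B3, B1–B4

Each bag holds 2 vertices, so the decomposition has width 1, which upper-bounds the treewidth. Since G has at least one edge (e.g. d–c), it is not an edgeless graph, so tw(G) ≥ 1. The upper and lower bounds meet at 1, so that is the treewidth.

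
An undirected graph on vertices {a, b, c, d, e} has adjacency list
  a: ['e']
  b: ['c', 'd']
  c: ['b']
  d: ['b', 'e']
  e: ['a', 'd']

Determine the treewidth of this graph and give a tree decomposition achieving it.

Treewidth 1.
Bags: B1 = {d, e}  B2 = {b, d}  B3 = {a, e}  B4 = {b, c}
Tree: B1–B2, B1–B3, B2–B4

The largest bag has 2 vertices, giving width 1; this decomposition certifies tw(G) ≤ 1. G has an edge, so its treewidth is at least 1. Hence tw(G) = 1 exactly.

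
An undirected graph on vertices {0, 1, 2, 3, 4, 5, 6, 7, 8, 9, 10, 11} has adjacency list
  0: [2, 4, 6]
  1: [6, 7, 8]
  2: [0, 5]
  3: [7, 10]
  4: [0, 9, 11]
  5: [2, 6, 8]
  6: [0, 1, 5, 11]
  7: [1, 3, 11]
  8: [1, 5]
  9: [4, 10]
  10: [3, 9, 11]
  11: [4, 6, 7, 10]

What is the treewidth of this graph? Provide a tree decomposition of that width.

Treewidth 3.
Bags: B1 = {3, 4, 9, 10}  B2 = {3, 4, 10, 11}  B3 = {3, 4, 7, 11}  B4 = {0, 4, 7, 11}  B5 = {0, 6, 7, 11}  B6 = {0, 1, 6, 7}  B7 = {0, 1, 2, 6}  B8 = {1, 2, 5, 6}  B9 = {1, 2, 5, 8}
Tree: B1–B2, B2–B3, B3–B4, B4–B5, B5–B6, B6–B7, B7–B8, B8–B9

Each bag holds 4 vertices, so the decomposition has width 3, which upper-bounds the treewidth. For the lower bound: the 4 vertex sets {3,9,10}, {4}, {11}, {0,1,6,7} are disjoint, each induces a connected subgraph, and every pair is joined by at least one edge of G. Contracting each set to a single vertex therefore yields K_{4} as a minor, and since treewidth is minor-monotone, tw(G) ≥ tw(K_{4}) = 3. The upper and lower bounds meet at 3, so that is the treewidth.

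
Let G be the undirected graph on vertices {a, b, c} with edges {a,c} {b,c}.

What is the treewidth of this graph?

1

A width-1 tree decomposition is:
Bags: B1 = {b, c}  B2 = {a, c}
Tree: B1–B2
Every bag has size at most 2, so the width is 2 − 1 = 1 and tw(G) ≤ 1. G has an edge, so its treewidth is at least 1. Therefore the treewidth is 1.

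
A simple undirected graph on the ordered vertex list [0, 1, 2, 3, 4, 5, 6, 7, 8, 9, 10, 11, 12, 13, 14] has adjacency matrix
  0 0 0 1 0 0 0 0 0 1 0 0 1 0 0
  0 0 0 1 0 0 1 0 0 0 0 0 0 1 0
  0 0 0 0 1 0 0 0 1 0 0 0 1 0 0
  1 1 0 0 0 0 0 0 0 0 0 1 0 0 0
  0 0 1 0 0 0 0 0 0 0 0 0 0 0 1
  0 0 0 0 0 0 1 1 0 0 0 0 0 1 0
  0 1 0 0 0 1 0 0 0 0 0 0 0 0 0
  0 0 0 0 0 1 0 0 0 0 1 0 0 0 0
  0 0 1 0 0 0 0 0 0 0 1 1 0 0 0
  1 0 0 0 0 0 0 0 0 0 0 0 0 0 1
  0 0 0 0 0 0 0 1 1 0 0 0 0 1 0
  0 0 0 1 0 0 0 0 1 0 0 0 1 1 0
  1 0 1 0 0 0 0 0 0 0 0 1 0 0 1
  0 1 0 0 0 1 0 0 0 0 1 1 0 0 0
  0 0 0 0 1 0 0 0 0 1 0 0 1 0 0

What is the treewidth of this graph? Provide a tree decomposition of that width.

Treewidth 3.
One optimal decomposition is:
Bags: B1 = {0, 4, 9, 14}  B2 = {0, 4, 12, 14}  B3 = {0, 2, 4, 12}  B4 = {0, 2, 3, 12}  B5 = {2, 3, 11, 12}  B6 = {2, 3, 8, 11}  B7 = {1, 3, 8, 11}  B8 = {1, 8, 11, 13}  B9 = {1, 8, 10, 13}  B10 = {1, 6, 10, 13}  B11 = {5, 6, 10, 13}  B12 = {5, 6, 7, 10}
Tree: B1–B2, B2–B3, B3–B4, B4–B5, B5–B6, B6–B7, B7–B8, B8–B9, B9–B10, B10–B11, B11–B12

Every bag has size at most 4, so the width is 4 − 1 = 3 and tw(G) ≤ 3. For the lower bound: the 4 vertex sets {4,9,14}, {0}, {12}, {2,3,8,11} are disjoint, each induces a connected subgraph, and every pair is joined by at least one edge of G. Contracting each set to a single vertex therefore yields K_{4} as a minor, and since treewidth is minor-monotone, tw(G) ≥ tw(K_{4}) = 3. Therefore the treewidth is 3.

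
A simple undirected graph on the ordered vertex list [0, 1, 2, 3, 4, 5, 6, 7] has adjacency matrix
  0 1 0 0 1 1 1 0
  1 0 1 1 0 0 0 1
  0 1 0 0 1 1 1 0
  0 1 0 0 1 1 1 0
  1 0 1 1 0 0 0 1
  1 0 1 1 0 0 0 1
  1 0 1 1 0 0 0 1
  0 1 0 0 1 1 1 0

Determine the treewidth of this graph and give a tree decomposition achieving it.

Every bag has size at most 5, so the width is 5 − 1 = 4 and tw(G) ≤ 4. For the lower bound: the 5 vertex sets {4,7}, {1,3}, {2,5}, {6}, {0} are disjoint, each induces a connected subgraph, and every pair is joined by at least one edge of G. Contracting each set to a single vertex therefore yields K_{5} as a minor, and since treewidth is minor-monotone, tw(G) ≥ tw(K_{5}) = 4. Therefore the treewidth is 4.

Treewidth 4.
Bags: B1 = {1, 4, 5, 6, 7}  B2 = {1, 3, 4, 5, 6}  B3 = {1, 2, 4, 5, 6}  B4 = {0, 1, 4, 5, 6}
Tree: B1–B2, B2–B3, B3–B4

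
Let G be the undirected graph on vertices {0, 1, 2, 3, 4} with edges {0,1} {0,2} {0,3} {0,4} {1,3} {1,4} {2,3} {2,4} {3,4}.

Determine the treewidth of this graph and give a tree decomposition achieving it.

The largest bag has 4 vertices, giving width 3; this decomposition certifies tw(G) ≤ 3. For the lower bound, the 4 vertices {0, 1, 3, 4} are pairwise adjacent, and any tree decomposition puts a clique entirely inside one bag — forcing width ≥ 3. The upper and lower bounds meet at 3, so that is the treewidth.

Treewidth 3.
One such decomposition:
Bags: B1 = {0, 2, 3, 4}  B2 = {0, 1, 3, 4}
Tree: B1–B2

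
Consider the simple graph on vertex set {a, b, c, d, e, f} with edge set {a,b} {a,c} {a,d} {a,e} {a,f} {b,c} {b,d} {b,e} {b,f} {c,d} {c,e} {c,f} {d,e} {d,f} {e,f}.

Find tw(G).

5

A width-5 tree decomposition is:
Bags: B1 = {a, b, c, d, e, f}
Tree: (single bag)
With just one bag of size 6, the width is 6 − 1 = 5, so tw(G) ≤ 5. Conversely, {a, b, c, d, e, f} is a clique of size 6, and the vertices of any clique must share a bag in every tree decomposition; so some bag has ≥ 6 vertices and tw(G) ≥ 5. Therefore the treewidth is 5.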